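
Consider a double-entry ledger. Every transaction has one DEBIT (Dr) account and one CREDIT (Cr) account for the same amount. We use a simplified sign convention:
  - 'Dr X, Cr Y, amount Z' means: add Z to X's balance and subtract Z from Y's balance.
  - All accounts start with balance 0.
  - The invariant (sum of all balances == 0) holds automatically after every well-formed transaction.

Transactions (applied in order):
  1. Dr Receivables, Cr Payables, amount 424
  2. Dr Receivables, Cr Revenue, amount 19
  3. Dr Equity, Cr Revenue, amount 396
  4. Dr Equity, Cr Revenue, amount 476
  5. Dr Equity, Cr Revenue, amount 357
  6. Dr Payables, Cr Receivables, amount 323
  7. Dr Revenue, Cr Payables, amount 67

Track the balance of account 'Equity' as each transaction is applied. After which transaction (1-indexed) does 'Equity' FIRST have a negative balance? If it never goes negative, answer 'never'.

After txn 1: Equity=0
After txn 2: Equity=0
After txn 3: Equity=396
After txn 4: Equity=872
After txn 5: Equity=1229
After txn 6: Equity=1229
After txn 7: Equity=1229

Answer: never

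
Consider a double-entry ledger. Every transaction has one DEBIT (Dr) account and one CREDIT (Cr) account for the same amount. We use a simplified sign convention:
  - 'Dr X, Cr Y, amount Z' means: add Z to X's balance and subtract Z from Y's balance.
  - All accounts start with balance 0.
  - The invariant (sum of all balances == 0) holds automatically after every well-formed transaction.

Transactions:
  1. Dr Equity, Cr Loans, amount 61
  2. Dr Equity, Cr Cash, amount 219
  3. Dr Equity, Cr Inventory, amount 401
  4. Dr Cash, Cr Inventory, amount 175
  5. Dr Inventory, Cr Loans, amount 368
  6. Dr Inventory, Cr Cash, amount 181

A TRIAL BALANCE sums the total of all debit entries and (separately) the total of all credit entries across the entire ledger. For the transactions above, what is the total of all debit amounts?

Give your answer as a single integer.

Answer: 1405

Derivation:
Txn 1: debit+=61
Txn 2: debit+=219
Txn 3: debit+=401
Txn 4: debit+=175
Txn 5: debit+=368
Txn 6: debit+=181
Total debits = 1405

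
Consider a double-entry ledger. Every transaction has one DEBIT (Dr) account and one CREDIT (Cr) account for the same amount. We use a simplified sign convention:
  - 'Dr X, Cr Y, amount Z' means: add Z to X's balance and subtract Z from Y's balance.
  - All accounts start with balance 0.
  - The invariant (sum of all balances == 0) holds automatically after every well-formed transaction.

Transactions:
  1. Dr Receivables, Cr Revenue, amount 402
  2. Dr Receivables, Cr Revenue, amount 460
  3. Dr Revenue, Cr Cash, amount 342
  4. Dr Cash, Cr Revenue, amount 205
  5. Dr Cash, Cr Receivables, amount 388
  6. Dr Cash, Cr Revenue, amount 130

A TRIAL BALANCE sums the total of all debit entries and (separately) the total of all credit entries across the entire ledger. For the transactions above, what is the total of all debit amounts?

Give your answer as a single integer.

Txn 1: debit+=402
Txn 2: debit+=460
Txn 3: debit+=342
Txn 4: debit+=205
Txn 5: debit+=388
Txn 6: debit+=130
Total debits = 1927

Answer: 1927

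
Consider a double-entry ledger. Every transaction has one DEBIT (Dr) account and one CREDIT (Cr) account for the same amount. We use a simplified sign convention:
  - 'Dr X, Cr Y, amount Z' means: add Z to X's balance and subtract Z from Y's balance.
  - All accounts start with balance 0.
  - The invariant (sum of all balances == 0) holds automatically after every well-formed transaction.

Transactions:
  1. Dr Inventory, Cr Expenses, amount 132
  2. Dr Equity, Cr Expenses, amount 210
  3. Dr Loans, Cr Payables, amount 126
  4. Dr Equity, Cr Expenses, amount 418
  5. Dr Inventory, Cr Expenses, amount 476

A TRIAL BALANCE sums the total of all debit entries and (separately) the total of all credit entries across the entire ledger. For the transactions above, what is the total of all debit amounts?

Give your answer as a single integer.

Answer: 1362

Derivation:
Txn 1: debit+=132
Txn 2: debit+=210
Txn 3: debit+=126
Txn 4: debit+=418
Txn 5: debit+=476
Total debits = 1362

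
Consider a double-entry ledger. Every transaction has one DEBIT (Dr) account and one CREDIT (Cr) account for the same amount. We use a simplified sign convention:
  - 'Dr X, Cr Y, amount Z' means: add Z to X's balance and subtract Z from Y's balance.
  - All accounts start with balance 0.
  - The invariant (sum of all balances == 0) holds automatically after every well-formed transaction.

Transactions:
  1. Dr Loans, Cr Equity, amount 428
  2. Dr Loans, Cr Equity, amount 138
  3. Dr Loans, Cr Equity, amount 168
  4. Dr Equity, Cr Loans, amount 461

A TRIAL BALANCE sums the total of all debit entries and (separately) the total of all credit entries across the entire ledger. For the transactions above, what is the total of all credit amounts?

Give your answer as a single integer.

Txn 1: credit+=428
Txn 2: credit+=138
Txn 3: credit+=168
Txn 4: credit+=461
Total credits = 1195

Answer: 1195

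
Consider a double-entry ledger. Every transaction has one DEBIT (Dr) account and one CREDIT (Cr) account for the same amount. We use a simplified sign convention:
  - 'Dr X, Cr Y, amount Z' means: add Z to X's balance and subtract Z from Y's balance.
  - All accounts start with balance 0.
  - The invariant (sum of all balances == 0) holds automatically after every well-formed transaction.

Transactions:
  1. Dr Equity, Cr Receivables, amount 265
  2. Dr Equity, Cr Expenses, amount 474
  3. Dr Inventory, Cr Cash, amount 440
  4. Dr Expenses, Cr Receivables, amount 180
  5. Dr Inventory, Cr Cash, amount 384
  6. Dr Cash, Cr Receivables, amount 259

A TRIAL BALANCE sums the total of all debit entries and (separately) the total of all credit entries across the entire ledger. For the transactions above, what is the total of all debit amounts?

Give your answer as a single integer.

Answer: 2002

Derivation:
Txn 1: debit+=265
Txn 2: debit+=474
Txn 3: debit+=440
Txn 4: debit+=180
Txn 5: debit+=384
Txn 6: debit+=259
Total debits = 2002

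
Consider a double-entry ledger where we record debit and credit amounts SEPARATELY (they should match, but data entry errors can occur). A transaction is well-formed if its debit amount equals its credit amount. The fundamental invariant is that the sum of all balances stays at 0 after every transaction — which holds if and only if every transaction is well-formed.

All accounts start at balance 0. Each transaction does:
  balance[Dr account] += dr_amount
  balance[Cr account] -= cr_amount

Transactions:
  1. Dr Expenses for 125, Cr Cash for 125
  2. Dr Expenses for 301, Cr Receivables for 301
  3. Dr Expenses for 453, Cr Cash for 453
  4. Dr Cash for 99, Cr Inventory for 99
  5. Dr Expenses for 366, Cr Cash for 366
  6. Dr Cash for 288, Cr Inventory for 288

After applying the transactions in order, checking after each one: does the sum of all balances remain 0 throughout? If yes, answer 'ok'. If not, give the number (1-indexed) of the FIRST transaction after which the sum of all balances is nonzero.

Answer: ok

Derivation:
After txn 1: dr=125 cr=125 sum_balances=0
After txn 2: dr=301 cr=301 sum_balances=0
After txn 3: dr=453 cr=453 sum_balances=0
After txn 4: dr=99 cr=99 sum_balances=0
After txn 5: dr=366 cr=366 sum_balances=0
After txn 6: dr=288 cr=288 sum_balances=0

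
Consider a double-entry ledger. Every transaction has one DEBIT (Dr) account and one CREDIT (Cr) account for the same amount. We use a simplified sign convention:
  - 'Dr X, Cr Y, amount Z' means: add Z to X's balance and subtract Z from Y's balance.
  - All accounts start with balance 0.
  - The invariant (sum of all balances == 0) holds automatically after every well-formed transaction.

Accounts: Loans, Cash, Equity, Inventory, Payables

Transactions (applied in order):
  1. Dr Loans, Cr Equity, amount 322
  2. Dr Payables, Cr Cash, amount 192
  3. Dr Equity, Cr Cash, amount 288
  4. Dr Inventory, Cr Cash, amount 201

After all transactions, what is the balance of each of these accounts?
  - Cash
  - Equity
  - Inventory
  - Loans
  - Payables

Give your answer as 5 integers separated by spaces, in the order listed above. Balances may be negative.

Answer: -681 -34 201 322 192

Derivation:
After txn 1 (Dr Loans, Cr Equity, amount 322): Equity=-322 Loans=322
After txn 2 (Dr Payables, Cr Cash, amount 192): Cash=-192 Equity=-322 Loans=322 Payables=192
After txn 3 (Dr Equity, Cr Cash, amount 288): Cash=-480 Equity=-34 Loans=322 Payables=192
After txn 4 (Dr Inventory, Cr Cash, amount 201): Cash=-681 Equity=-34 Inventory=201 Loans=322 Payables=192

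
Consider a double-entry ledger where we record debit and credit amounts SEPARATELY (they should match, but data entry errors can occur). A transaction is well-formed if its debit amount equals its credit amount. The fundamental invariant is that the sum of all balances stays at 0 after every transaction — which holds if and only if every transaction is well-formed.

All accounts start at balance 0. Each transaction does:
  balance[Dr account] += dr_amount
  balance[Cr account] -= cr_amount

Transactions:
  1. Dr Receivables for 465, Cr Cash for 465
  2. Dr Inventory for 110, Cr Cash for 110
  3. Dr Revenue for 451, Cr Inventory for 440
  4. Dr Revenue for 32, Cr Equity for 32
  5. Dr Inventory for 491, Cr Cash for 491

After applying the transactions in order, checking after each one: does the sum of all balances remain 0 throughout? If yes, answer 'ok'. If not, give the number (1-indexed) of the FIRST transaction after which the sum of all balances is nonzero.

Answer: 3

Derivation:
After txn 1: dr=465 cr=465 sum_balances=0
After txn 2: dr=110 cr=110 sum_balances=0
After txn 3: dr=451 cr=440 sum_balances=11
After txn 4: dr=32 cr=32 sum_balances=11
After txn 5: dr=491 cr=491 sum_balances=11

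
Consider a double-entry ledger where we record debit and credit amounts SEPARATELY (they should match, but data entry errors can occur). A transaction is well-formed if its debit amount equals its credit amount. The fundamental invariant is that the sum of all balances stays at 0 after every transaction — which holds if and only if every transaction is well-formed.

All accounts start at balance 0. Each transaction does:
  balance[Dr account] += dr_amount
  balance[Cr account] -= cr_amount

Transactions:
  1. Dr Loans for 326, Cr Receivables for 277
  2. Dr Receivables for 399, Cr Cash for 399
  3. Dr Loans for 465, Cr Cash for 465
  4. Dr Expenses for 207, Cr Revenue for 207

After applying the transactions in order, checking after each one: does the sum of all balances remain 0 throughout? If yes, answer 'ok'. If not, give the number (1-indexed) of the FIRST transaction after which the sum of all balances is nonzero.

Answer: 1

Derivation:
After txn 1: dr=326 cr=277 sum_balances=49
After txn 2: dr=399 cr=399 sum_balances=49
After txn 3: dr=465 cr=465 sum_balances=49
After txn 4: dr=207 cr=207 sum_balances=49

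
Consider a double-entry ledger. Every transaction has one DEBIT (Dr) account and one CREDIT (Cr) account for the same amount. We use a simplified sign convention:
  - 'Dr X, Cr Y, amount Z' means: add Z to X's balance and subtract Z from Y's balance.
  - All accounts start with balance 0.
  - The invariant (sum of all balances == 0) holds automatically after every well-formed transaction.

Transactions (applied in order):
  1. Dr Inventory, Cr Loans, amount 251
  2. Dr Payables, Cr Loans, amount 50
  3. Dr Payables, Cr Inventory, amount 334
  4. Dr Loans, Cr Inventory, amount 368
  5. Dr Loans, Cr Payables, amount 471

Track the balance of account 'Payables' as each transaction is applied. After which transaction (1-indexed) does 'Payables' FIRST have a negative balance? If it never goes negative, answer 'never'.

Answer: 5

Derivation:
After txn 1: Payables=0
After txn 2: Payables=50
After txn 3: Payables=384
After txn 4: Payables=384
After txn 5: Payables=-87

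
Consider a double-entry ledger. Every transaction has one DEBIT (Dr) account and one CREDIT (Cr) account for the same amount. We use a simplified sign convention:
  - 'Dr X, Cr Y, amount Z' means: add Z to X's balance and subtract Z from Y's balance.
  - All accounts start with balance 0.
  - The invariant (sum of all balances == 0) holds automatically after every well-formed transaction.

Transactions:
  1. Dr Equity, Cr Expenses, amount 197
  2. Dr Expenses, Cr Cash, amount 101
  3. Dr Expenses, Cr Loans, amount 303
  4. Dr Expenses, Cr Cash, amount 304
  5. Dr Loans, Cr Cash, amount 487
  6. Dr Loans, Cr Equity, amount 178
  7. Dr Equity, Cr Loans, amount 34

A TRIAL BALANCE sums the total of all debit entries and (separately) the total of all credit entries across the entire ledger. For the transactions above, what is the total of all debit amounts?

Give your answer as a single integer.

Answer: 1604

Derivation:
Txn 1: debit+=197
Txn 2: debit+=101
Txn 3: debit+=303
Txn 4: debit+=304
Txn 5: debit+=487
Txn 6: debit+=178
Txn 7: debit+=34
Total debits = 1604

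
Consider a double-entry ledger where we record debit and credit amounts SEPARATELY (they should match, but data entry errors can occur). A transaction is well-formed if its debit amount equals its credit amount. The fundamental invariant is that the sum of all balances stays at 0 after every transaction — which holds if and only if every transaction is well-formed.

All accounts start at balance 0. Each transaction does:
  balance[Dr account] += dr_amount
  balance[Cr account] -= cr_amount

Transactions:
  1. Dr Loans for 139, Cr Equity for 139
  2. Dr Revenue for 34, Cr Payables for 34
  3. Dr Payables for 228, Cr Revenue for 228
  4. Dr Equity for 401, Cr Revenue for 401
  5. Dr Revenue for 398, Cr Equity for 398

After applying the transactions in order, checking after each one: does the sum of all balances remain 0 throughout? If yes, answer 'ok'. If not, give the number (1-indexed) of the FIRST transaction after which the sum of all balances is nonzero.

Answer: ok

Derivation:
After txn 1: dr=139 cr=139 sum_balances=0
After txn 2: dr=34 cr=34 sum_balances=0
After txn 3: dr=228 cr=228 sum_balances=0
After txn 4: dr=401 cr=401 sum_balances=0
After txn 5: dr=398 cr=398 sum_balances=0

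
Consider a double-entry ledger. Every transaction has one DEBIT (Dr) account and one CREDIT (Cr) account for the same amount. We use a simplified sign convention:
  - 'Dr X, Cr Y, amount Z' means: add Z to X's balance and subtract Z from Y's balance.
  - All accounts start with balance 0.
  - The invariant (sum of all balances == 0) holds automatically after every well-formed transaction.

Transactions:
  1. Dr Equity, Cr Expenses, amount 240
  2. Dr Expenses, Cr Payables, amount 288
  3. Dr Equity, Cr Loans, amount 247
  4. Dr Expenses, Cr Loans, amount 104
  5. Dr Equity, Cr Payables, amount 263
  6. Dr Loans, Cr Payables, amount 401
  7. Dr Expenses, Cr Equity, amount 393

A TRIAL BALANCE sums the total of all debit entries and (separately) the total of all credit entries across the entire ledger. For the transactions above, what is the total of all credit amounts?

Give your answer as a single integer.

Answer: 1936

Derivation:
Txn 1: credit+=240
Txn 2: credit+=288
Txn 3: credit+=247
Txn 4: credit+=104
Txn 5: credit+=263
Txn 6: credit+=401
Txn 7: credit+=393
Total credits = 1936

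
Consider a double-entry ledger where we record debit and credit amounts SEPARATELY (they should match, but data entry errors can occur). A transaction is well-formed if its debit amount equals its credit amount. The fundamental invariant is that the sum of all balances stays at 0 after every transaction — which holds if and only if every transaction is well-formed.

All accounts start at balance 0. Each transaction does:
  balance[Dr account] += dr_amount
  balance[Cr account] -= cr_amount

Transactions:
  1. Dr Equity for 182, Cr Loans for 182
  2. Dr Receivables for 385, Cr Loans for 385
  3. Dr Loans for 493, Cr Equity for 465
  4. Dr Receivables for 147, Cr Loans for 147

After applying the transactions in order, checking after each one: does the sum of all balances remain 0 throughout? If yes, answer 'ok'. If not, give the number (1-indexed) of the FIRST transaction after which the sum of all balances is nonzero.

After txn 1: dr=182 cr=182 sum_balances=0
After txn 2: dr=385 cr=385 sum_balances=0
After txn 3: dr=493 cr=465 sum_balances=28
After txn 4: dr=147 cr=147 sum_balances=28

Answer: 3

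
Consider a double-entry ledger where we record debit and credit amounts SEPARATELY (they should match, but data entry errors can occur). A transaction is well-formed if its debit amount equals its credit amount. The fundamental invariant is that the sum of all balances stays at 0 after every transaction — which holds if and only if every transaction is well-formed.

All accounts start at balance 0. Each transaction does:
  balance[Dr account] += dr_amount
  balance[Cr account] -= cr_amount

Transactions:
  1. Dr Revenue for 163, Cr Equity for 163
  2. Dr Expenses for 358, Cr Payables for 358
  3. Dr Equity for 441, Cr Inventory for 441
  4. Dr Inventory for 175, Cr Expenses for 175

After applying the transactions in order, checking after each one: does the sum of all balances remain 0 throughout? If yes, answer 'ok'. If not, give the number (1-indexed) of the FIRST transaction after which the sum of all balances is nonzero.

After txn 1: dr=163 cr=163 sum_balances=0
After txn 2: dr=358 cr=358 sum_balances=0
After txn 3: dr=441 cr=441 sum_balances=0
After txn 4: dr=175 cr=175 sum_balances=0

Answer: ok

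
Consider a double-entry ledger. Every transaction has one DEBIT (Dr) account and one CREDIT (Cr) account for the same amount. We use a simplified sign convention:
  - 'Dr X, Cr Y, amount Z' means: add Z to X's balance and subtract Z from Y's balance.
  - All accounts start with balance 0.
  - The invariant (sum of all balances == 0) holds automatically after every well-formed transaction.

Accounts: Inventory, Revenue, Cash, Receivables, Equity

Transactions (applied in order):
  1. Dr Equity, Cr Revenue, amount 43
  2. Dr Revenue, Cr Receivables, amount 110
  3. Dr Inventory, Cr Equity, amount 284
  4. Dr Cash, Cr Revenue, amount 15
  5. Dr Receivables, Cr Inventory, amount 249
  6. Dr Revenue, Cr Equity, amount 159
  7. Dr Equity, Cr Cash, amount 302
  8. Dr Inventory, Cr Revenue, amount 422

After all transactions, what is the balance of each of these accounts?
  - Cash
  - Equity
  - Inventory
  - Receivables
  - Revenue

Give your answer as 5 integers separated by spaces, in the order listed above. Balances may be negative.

After txn 1 (Dr Equity, Cr Revenue, amount 43): Equity=43 Revenue=-43
After txn 2 (Dr Revenue, Cr Receivables, amount 110): Equity=43 Receivables=-110 Revenue=67
After txn 3 (Dr Inventory, Cr Equity, amount 284): Equity=-241 Inventory=284 Receivables=-110 Revenue=67
After txn 4 (Dr Cash, Cr Revenue, amount 15): Cash=15 Equity=-241 Inventory=284 Receivables=-110 Revenue=52
After txn 5 (Dr Receivables, Cr Inventory, amount 249): Cash=15 Equity=-241 Inventory=35 Receivables=139 Revenue=52
After txn 6 (Dr Revenue, Cr Equity, amount 159): Cash=15 Equity=-400 Inventory=35 Receivables=139 Revenue=211
After txn 7 (Dr Equity, Cr Cash, amount 302): Cash=-287 Equity=-98 Inventory=35 Receivables=139 Revenue=211
After txn 8 (Dr Inventory, Cr Revenue, amount 422): Cash=-287 Equity=-98 Inventory=457 Receivables=139 Revenue=-211

Answer: -287 -98 457 139 -211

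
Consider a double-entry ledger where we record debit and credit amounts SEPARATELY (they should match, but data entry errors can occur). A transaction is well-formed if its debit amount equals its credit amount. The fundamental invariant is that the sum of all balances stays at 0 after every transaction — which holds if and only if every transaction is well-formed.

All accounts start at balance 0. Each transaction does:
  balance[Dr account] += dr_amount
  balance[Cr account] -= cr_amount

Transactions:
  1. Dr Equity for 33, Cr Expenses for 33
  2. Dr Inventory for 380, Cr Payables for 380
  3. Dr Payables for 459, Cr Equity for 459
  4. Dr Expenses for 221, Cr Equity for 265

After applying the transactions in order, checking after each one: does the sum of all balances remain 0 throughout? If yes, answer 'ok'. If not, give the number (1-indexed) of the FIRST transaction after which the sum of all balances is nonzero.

Answer: 4

Derivation:
After txn 1: dr=33 cr=33 sum_balances=0
After txn 2: dr=380 cr=380 sum_balances=0
After txn 3: dr=459 cr=459 sum_balances=0
After txn 4: dr=221 cr=265 sum_balances=-44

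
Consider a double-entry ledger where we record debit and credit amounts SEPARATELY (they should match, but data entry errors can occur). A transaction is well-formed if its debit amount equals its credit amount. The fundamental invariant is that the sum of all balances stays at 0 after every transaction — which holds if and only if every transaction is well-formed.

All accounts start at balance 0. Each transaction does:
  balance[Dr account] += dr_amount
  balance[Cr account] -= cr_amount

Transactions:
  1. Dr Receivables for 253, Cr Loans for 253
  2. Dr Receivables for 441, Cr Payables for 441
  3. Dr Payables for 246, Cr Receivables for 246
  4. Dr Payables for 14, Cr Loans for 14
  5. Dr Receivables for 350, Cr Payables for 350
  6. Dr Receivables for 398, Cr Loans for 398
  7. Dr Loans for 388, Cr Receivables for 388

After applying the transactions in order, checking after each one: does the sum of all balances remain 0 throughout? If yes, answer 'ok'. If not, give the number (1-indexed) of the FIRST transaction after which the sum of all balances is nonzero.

Answer: ok

Derivation:
After txn 1: dr=253 cr=253 sum_balances=0
After txn 2: dr=441 cr=441 sum_balances=0
After txn 3: dr=246 cr=246 sum_balances=0
After txn 4: dr=14 cr=14 sum_balances=0
After txn 5: dr=350 cr=350 sum_balances=0
After txn 6: dr=398 cr=398 sum_balances=0
After txn 7: dr=388 cr=388 sum_balances=0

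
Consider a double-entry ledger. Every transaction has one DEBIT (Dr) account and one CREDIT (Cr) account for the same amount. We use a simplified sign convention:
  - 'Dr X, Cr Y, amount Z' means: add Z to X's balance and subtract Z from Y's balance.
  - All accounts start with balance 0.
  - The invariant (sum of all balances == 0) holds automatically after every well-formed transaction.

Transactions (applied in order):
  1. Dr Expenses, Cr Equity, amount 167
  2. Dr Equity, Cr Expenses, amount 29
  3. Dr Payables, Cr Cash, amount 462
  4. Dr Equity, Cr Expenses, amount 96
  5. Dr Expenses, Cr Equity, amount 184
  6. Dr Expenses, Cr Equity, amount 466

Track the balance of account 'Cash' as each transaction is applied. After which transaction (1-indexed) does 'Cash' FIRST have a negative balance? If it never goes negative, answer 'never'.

After txn 1: Cash=0
After txn 2: Cash=0
After txn 3: Cash=-462

Answer: 3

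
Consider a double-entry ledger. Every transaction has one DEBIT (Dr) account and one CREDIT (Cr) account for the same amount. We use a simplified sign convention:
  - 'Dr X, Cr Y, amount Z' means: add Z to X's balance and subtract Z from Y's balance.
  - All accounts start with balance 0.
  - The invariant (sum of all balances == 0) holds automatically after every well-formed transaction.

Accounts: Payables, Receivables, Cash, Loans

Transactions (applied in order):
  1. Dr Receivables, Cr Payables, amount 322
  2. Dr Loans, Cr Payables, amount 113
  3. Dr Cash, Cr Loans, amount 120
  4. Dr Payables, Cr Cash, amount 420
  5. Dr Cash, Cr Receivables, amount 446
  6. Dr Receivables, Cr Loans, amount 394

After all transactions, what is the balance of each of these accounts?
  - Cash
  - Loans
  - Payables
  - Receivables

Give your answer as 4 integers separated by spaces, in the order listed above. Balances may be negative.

After txn 1 (Dr Receivables, Cr Payables, amount 322): Payables=-322 Receivables=322
After txn 2 (Dr Loans, Cr Payables, amount 113): Loans=113 Payables=-435 Receivables=322
After txn 3 (Dr Cash, Cr Loans, amount 120): Cash=120 Loans=-7 Payables=-435 Receivables=322
After txn 4 (Dr Payables, Cr Cash, amount 420): Cash=-300 Loans=-7 Payables=-15 Receivables=322
After txn 5 (Dr Cash, Cr Receivables, amount 446): Cash=146 Loans=-7 Payables=-15 Receivables=-124
After txn 6 (Dr Receivables, Cr Loans, amount 394): Cash=146 Loans=-401 Payables=-15 Receivables=270

Answer: 146 -401 -15 270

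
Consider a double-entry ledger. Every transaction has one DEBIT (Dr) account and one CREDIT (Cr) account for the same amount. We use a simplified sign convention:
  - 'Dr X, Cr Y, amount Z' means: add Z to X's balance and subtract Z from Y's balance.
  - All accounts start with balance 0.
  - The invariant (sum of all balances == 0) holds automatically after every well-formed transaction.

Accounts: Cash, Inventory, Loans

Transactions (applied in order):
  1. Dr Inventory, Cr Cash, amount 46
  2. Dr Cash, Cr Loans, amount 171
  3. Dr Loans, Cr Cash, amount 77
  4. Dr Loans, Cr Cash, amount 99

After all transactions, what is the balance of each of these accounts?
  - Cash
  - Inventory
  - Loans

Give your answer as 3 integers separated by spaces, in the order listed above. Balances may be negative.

After txn 1 (Dr Inventory, Cr Cash, amount 46): Cash=-46 Inventory=46
After txn 2 (Dr Cash, Cr Loans, amount 171): Cash=125 Inventory=46 Loans=-171
After txn 3 (Dr Loans, Cr Cash, amount 77): Cash=48 Inventory=46 Loans=-94
After txn 4 (Dr Loans, Cr Cash, amount 99): Cash=-51 Inventory=46 Loans=5

Answer: -51 46 5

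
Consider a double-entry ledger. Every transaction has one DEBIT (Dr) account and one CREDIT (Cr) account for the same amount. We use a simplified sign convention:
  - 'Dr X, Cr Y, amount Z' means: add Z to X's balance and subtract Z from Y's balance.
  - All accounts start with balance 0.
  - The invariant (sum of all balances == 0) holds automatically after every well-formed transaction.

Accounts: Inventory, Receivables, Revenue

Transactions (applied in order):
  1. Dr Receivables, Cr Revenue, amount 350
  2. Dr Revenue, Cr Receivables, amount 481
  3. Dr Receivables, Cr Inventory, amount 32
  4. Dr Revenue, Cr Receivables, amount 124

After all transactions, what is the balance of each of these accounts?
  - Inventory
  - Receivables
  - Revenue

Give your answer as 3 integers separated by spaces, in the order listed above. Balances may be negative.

After txn 1 (Dr Receivables, Cr Revenue, amount 350): Receivables=350 Revenue=-350
After txn 2 (Dr Revenue, Cr Receivables, amount 481): Receivables=-131 Revenue=131
After txn 3 (Dr Receivables, Cr Inventory, amount 32): Inventory=-32 Receivables=-99 Revenue=131
After txn 4 (Dr Revenue, Cr Receivables, amount 124): Inventory=-32 Receivables=-223 Revenue=255

Answer: -32 -223 255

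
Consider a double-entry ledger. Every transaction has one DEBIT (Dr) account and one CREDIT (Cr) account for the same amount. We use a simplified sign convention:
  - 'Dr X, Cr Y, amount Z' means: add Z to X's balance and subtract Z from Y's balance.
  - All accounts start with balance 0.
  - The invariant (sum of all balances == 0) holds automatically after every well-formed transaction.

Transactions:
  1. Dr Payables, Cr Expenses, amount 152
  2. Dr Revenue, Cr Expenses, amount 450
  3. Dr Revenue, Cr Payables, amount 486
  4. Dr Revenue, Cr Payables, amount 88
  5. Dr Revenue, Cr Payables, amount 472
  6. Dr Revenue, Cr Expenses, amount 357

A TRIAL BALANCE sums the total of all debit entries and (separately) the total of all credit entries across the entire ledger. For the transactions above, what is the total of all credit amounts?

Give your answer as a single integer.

Answer: 2005

Derivation:
Txn 1: credit+=152
Txn 2: credit+=450
Txn 3: credit+=486
Txn 4: credit+=88
Txn 5: credit+=472
Txn 6: credit+=357
Total credits = 2005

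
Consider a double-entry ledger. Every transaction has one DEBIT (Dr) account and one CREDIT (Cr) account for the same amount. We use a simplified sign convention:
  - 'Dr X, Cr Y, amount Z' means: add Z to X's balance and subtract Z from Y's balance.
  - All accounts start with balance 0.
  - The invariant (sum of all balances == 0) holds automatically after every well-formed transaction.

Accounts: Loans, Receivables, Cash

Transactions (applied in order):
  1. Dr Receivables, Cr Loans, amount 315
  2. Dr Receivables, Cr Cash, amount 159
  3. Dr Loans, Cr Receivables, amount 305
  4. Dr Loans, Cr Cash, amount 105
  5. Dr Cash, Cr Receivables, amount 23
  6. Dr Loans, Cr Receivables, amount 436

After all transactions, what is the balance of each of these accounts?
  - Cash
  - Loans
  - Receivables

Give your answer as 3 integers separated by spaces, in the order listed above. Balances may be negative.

After txn 1 (Dr Receivables, Cr Loans, amount 315): Loans=-315 Receivables=315
After txn 2 (Dr Receivables, Cr Cash, amount 159): Cash=-159 Loans=-315 Receivables=474
After txn 3 (Dr Loans, Cr Receivables, amount 305): Cash=-159 Loans=-10 Receivables=169
After txn 4 (Dr Loans, Cr Cash, amount 105): Cash=-264 Loans=95 Receivables=169
After txn 5 (Dr Cash, Cr Receivables, amount 23): Cash=-241 Loans=95 Receivables=146
After txn 6 (Dr Loans, Cr Receivables, amount 436): Cash=-241 Loans=531 Receivables=-290

Answer: -241 531 -290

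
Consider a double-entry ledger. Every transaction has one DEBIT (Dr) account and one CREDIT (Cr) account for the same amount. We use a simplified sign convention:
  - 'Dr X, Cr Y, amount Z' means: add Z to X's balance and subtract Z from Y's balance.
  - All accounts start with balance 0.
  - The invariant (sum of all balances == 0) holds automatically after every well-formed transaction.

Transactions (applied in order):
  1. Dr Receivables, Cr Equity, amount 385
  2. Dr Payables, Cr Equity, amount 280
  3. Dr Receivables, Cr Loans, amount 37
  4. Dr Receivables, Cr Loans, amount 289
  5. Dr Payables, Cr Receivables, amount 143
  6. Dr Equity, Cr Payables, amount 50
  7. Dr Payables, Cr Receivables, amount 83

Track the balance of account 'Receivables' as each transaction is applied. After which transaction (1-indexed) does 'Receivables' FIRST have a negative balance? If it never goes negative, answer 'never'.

After txn 1: Receivables=385
After txn 2: Receivables=385
After txn 3: Receivables=422
After txn 4: Receivables=711
After txn 5: Receivables=568
After txn 6: Receivables=568
After txn 7: Receivables=485

Answer: never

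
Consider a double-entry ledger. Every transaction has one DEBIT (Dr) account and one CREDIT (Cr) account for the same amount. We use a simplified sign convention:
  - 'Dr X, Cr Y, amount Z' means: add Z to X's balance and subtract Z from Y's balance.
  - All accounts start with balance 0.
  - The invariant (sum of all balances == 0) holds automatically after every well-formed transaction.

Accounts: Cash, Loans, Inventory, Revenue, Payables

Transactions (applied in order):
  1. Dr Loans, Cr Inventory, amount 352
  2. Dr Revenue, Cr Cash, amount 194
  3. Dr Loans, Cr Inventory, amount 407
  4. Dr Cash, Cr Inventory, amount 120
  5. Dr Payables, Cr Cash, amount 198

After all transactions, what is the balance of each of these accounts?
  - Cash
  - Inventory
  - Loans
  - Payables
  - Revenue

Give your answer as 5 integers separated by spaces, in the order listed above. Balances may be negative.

Answer: -272 -879 759 198 194

Derivation:
After txn 1 (Dr Loans, Cr Inventory, amount 352): Inventory=-352 Loans=352
After txn 2 (Dr Revenue, Cr Cash, amount 194): Cash=-194 Inventory=-352 Loans=352 Revenue=194
After txn 3 (Dr Loans, Cr Inventory, amount 407): Cash=-194 Inventory=-759 Loans=759 Revenue=194
After txn 4 (Dr Cash, Cr Inventory, amount 120): Cash=-74 Inventory=-879 Loans=759 Revenue=194
After txn 5 (Dr Payables, Cr Cash, amount 198): Cash=-272 Inventory=-879 Loans=759 Payables=198 Revenue=194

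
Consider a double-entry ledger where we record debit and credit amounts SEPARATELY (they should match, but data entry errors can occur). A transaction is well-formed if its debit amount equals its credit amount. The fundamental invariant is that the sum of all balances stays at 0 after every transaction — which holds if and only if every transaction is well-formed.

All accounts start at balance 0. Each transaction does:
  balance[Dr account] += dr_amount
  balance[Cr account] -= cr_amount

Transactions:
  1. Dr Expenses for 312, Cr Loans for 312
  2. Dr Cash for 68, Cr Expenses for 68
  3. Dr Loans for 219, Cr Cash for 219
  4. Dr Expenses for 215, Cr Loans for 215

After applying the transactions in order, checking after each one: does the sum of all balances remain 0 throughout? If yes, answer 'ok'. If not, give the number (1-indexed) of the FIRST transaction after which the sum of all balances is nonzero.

After txn 1: dr=312 cr=312 sum_balances=0
After txn 2: dr=68 cr=68 sum_balances=0
After txn 3: dr=219 cr=219 sum_balances=0
After txn 4: dr=215 cr=215 sum_balances=0

Answer: ok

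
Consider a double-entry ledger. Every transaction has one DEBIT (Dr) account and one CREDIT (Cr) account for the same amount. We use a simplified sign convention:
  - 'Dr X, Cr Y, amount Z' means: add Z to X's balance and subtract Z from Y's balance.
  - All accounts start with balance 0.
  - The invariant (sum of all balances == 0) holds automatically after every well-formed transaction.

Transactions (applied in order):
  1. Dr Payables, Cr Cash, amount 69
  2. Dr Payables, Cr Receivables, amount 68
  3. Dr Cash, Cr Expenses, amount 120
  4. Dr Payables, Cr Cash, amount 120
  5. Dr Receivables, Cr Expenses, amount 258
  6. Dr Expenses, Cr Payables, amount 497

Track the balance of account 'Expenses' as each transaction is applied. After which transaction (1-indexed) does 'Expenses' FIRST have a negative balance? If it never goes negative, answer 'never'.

After txn 1: Expenses=0
After txn 2: Expenses=0
After txn 3: Expenses=-120

Answer: 3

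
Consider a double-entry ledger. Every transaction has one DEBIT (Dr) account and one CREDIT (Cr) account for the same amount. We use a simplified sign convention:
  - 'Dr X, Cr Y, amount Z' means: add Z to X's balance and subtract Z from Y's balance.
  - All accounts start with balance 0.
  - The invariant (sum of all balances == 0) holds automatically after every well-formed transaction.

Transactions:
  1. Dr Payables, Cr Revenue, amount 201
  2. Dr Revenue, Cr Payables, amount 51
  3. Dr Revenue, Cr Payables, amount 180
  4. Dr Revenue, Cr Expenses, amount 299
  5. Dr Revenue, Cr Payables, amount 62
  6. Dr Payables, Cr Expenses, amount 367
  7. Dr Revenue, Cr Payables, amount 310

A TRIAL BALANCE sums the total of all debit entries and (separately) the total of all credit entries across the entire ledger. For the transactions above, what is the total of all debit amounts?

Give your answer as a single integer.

Txn 1: debit+=201
Txn 2: debit+=51
Txn 3: debit+=180
Txn 4: debit+=299
Txn 5: debit+=62
Txn 6: debit+=367
Txn 7: debit+=310
Total debits = 1470

Answer: 1470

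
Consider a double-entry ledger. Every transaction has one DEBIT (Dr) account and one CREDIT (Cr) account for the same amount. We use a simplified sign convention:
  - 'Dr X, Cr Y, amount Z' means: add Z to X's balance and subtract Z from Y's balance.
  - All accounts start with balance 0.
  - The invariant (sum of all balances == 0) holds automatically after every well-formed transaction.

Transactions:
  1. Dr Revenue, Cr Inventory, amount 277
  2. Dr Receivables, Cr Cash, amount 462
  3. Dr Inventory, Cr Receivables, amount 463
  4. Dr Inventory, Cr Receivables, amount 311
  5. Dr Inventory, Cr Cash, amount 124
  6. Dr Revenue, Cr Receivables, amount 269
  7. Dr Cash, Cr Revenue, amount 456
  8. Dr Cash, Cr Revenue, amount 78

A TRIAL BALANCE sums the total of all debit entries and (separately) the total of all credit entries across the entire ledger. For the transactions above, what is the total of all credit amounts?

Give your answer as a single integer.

Answer: 2440

Derivation:
Txn 1: credit+=277
Txn 2: credit+=462
Txn 3: credit+=463
Txn 4: credit+=311
Txn 5: credit+=124
Txn 6: credit+=269
Txn 7: credit+=456
Txn 8: credit+=78
Total credits = 2440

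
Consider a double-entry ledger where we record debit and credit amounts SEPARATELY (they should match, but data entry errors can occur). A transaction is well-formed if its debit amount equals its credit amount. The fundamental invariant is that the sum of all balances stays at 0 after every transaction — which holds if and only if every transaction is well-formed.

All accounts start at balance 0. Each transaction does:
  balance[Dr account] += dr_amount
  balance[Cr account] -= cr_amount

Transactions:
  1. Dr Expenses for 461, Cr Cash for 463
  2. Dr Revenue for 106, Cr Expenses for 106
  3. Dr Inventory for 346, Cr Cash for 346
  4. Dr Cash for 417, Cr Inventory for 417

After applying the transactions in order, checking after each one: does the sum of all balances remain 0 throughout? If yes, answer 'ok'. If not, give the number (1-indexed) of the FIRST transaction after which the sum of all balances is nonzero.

After txn 1: dr=461 cr=463 sum_balances=-2
After txn 2: dr=106 cr=106 sum_balances=-2
After txn 3: dr=346 cr=346 sum_balances=-2
After txn 4: dr=417 cr=417 sum_balances=-2

Answer: 1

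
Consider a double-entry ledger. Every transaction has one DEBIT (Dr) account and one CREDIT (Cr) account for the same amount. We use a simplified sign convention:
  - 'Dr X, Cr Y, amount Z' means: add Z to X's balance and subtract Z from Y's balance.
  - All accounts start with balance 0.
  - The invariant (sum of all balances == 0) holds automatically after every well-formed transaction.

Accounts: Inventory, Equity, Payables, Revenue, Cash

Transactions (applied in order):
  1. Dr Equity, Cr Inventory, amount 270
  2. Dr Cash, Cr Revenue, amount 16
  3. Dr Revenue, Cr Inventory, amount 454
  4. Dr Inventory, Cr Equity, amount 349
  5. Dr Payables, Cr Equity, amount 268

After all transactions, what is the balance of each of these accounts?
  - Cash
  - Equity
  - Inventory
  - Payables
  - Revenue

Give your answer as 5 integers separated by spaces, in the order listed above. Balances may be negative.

After txn 1 (Dr Equity, Cr Inventory, amount 270): Equity=270 Inventory=-270
After txn 2 (Dr Cash, Cr Revenue, amount 16): Cash=16 Equity=270 Inventory=-270 Revenue=-16
After txn 3 (Dr Revenue, Cr Inventory, amount 454): Cash=16 Equity=270 Inventory=-724 Revenue=438
After txn 4 (Dr Inventory, Cr Equity, amount 349): Cash=16 Equity=-79 Inventory=-375 Revenue=438
After txn 5 (Dr Payables, Cr Equity, amount 268): Cash=16 Equity=-347 Inventory=-375 Payables=268 Revenue=438

Answer: 16 -347 -375 268 438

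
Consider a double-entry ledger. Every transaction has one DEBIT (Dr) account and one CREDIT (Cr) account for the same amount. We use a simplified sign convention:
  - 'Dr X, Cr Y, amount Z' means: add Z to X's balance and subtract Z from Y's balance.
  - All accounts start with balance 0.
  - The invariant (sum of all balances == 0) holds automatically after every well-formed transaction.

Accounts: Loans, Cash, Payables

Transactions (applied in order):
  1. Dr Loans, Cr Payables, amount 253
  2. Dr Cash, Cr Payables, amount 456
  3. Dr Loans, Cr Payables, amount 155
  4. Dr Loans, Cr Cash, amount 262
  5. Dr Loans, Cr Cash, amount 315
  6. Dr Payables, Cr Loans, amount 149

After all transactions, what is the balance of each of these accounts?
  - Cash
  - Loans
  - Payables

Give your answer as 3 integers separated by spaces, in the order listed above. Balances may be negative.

After txn 1 (Dr Loans, Cr Payables, amount 253): Loans=253 Payables=-253
After txn 2 (Dr Cash, Cr Payables, amount 456): Cash=456 Loans=253 Payables=-709
After txn 3 (Dr Loans, Cr Payables, amount 155): Cash=456 Loans=408 Payables=-864
After txn 4 (Dr Loans, Cr Cash, amount 262): Cash=194 Loans=670 Payables=-864
After txn 5 (Dr Loans, Cr Cash, amount 315): Cash=-121 Loans=985 Payables=-864
After txn 6 (Dr Payables, Cr Loans, amount 149): Cash=-121 Loans=836 Payables=-715

Answer: -121 836 -715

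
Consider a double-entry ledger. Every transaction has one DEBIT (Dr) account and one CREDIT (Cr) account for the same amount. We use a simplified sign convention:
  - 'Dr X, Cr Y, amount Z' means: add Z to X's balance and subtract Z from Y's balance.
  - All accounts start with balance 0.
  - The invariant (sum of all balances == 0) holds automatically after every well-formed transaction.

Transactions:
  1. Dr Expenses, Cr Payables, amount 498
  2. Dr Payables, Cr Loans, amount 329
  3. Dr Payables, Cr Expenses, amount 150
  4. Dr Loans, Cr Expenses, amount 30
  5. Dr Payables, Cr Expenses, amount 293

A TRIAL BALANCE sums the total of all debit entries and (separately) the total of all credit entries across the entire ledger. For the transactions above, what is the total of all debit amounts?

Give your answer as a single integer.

Txn 1: debit+=498
Txn 2: debit+=329
Txn 3: debit+=150
Txn 4: debit+=30
Txn 5: debit+=293
Total debits = 1300

Answer: 1300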